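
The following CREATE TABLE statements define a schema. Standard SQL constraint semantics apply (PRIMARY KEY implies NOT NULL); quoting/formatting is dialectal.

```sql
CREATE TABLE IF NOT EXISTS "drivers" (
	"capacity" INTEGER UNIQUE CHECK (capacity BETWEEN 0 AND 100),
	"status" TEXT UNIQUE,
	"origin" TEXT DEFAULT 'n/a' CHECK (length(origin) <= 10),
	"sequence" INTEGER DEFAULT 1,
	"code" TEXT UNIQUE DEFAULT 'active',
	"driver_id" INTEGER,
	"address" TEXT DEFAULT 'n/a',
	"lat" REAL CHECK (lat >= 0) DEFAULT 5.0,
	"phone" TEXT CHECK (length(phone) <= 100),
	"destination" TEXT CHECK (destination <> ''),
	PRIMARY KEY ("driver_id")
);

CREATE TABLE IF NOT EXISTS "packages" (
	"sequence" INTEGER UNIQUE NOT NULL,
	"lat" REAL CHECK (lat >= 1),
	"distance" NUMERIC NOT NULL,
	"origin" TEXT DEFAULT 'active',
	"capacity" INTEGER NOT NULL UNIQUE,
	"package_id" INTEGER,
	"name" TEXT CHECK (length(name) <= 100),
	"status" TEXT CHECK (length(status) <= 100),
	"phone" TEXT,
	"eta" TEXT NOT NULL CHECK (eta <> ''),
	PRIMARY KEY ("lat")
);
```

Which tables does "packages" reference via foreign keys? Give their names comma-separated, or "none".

No column in packages has a REFERENCES clause.

none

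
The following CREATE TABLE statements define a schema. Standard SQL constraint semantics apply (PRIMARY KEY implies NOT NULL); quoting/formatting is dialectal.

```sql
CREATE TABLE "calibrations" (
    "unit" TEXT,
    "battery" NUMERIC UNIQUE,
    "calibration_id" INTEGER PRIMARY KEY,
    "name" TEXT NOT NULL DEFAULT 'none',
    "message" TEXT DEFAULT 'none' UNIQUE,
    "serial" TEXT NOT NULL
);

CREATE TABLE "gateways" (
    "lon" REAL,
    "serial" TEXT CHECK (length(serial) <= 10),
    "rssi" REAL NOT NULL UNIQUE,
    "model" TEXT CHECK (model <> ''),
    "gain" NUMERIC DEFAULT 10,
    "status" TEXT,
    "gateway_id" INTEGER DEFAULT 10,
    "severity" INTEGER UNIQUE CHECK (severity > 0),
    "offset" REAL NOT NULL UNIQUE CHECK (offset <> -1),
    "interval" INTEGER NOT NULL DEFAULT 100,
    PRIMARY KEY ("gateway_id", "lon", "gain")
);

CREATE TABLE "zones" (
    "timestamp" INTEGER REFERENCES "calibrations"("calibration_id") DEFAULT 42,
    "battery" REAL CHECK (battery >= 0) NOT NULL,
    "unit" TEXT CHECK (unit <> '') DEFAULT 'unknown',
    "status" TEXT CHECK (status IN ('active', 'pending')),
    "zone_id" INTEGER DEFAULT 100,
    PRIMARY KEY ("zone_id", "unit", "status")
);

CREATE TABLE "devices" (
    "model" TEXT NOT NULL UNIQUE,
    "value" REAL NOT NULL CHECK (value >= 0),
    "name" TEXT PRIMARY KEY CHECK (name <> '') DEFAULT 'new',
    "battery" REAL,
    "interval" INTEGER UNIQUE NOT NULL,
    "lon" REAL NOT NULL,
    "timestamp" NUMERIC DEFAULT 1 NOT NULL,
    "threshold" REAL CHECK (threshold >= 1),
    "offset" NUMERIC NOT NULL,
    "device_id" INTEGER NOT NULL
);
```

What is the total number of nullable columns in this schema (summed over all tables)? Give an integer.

calibrations: 3 nullable (unit, battery, message — PK (calibration_id) and explicit NOT NULL columns excluded).
gateways: 4 nullable (serial, model, status, severity — PK (gateway_id, lon, gain) and explicit NOT NULL columns excluded).
zones: 1 nullable (timestamp — PK (zone_id, unit, status) and explicit NOT NULL columns excluded).
devices: 2 nullable (battery, threshold — PK (name) and explicit NOT NULL columns excluded).
Total: 3 + 4 + 1 + 2 = 10.

10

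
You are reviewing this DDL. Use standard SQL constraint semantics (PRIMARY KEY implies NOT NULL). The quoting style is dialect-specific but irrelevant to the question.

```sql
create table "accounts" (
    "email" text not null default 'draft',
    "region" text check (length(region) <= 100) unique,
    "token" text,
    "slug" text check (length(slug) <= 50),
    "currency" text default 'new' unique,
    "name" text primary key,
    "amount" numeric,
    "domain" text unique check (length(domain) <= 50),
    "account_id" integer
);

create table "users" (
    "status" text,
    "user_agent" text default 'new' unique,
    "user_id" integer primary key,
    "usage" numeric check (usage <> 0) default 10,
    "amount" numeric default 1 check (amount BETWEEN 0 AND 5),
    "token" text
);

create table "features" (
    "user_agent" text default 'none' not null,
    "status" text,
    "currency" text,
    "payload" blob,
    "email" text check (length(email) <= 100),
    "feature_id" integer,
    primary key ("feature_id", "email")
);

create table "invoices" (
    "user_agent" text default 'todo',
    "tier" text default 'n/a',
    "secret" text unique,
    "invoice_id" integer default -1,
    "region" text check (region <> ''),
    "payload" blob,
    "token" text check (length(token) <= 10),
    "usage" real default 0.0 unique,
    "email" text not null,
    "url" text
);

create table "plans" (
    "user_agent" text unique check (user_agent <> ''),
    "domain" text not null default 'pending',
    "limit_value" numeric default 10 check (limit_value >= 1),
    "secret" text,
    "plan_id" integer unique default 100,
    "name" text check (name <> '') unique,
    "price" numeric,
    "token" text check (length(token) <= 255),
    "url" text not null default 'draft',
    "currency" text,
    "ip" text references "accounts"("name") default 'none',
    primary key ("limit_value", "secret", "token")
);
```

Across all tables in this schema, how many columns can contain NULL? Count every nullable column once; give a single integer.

30

accounts: 7 nullable (region, token, slug, currency, amount, domain, account_id — PK (name) and explicit NOT NULL columns excluded).
users: 5 nullable (status, user_agent, usage, amount, token — PK (user_id) and explicit NOT NULL columns excluded).
features: 3 nullable (status, currency, payload — PK (feature_id, email) and explicit NOT NULL columns excluded).
invoices: 9 nullable (user_agent, tier, secret, invoice_id, region, payload, token, usage, url — PK none and explicit NOT NULL columns excluded).
plans: 6 nullable (user_agent, plan_id, name, price, currency, ip — PK (limit_value, secret, token) and explicit NOT NULL columns excluded).
Total: 7 + 5 + 3 + 9 + 6 = 30.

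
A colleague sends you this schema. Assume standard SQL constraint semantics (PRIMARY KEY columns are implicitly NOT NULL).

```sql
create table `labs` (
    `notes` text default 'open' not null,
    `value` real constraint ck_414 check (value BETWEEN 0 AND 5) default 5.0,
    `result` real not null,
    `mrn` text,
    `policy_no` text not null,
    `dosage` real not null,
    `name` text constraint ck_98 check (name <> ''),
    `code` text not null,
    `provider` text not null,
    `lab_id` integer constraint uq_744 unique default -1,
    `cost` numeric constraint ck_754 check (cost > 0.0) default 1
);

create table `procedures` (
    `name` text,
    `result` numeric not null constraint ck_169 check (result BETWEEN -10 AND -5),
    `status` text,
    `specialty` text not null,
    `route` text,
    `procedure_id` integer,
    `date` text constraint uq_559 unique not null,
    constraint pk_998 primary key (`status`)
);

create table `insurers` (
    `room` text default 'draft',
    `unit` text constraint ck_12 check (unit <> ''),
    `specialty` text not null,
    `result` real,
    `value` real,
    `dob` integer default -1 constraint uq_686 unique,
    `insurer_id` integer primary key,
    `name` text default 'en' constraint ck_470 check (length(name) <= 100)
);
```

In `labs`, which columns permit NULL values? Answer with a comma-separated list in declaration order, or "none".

- notes: declared NOT NULL → not nullable.
- value: CHECK does not forbid NULL (a CHECK constraint passes when its expression is NULL) → nullable.
- result: declared NOT NULL → not nullable.
- mrn: no NOT NULL constraint applies → nullable.
- policy_no: declared NOT NULL → not nullable.
- dosage: declared NOT NULL → not nullable.
- name: CHECK does not forbid NULL (a CHECK constraint passes when its expression is NULL) → nullable.
- code: declared NOT NULL → not nullable.
- provider: declared NOT NULL → not nullable.
- lab_id: UNIQUE does not imply NOT NULL → nullable.
- cost: CHECK does not forbid NULL (a CHECK constraint passes when its expression is NULL) → nullable.

value, mrn, name, lab_id, cost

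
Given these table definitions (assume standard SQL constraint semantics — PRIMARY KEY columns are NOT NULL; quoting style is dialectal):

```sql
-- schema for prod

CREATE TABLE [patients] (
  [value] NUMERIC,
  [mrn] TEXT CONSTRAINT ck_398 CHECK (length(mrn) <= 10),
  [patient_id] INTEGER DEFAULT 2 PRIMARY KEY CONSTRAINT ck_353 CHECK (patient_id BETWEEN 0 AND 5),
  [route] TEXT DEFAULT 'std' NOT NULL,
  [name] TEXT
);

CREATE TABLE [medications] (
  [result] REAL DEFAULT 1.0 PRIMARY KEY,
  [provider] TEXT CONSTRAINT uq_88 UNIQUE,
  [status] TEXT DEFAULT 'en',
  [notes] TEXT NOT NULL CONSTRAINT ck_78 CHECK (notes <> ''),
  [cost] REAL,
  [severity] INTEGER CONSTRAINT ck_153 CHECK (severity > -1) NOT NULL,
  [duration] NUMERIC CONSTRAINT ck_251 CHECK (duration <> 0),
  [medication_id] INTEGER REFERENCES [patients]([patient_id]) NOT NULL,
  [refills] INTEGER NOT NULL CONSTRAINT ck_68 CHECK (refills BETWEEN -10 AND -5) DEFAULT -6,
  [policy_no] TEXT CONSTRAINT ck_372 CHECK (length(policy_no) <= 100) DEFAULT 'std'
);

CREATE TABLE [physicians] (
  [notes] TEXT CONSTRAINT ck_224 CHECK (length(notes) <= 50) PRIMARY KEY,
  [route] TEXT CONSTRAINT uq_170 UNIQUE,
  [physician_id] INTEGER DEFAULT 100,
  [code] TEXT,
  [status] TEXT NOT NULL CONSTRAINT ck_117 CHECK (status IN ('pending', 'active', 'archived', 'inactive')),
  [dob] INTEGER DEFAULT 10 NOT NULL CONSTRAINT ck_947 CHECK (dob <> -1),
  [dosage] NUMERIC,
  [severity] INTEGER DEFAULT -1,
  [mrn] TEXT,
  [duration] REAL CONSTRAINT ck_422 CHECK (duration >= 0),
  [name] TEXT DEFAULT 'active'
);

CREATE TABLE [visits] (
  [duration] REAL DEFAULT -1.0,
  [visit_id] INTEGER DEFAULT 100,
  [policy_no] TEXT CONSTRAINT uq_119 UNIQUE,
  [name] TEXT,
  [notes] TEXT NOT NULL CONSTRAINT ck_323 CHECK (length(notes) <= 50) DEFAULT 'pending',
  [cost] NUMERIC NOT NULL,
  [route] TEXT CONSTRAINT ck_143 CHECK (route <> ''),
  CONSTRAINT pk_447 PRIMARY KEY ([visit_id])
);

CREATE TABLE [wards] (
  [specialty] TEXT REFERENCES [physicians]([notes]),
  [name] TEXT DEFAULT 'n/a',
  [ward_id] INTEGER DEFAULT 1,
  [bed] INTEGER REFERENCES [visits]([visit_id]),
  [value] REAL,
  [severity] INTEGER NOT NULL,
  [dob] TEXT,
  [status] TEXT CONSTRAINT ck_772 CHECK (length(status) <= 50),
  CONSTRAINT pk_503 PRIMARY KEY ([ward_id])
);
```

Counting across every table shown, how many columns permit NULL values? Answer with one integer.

patients: 3 nullable (value, mrn, name — PK (patient_id) and explicit NOT NULL columns excluded).
medications: 5 nullable (provider, status, cost, duration, policy_no — PK (result) and explicit NOT NULL columns excluded).
physicians: 8 nullable (route, physician_id, code, dosage, severity, mrn, duration, name — PK (notes) and explicit NOT NULL columns excluded).
visits: 4 nullable (duration, policy_no, name, route — PK (visit_id) and explicit NOT NULL columns excluded).
wards: 6 nullable (specialty, name, bed, value, dob, status — PK (ward_id) and explicit NOT NULL columns excluded).
Total: 3 + 5 + 8 + 4 + 6 = 26.

26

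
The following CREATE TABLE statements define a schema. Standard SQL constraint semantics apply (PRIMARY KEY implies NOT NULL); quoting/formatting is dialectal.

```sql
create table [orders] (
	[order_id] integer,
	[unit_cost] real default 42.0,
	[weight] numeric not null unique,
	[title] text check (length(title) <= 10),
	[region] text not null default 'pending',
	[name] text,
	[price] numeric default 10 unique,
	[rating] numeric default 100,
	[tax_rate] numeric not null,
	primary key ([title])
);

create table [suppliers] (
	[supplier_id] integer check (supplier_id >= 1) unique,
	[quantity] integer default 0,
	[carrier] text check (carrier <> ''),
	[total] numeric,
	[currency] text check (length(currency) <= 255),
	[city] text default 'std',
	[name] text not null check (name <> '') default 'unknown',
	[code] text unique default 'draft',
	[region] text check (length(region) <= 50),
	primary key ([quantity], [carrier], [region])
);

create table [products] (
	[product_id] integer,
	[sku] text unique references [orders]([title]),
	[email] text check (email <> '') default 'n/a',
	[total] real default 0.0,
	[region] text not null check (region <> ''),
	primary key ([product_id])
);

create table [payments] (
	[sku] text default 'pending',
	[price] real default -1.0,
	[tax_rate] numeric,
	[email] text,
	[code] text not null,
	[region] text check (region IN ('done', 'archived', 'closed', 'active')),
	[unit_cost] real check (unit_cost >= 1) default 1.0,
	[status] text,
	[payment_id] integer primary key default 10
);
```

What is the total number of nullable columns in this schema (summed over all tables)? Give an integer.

20

orders: 5 nullable (order_id, unit_cost, name, price, rating — PK (title) and explicit NOT NULL columns excluded).
suppliers: 5 nullable (supplier_id, total, currency, city, code — PK (quantity, carrier, region) and explicit NOT NULL columns excluded).
products: 3 nullable (sku, email, total — PK (product_id) and explicit NOT NULL columns excluded).
payments: 7 nullable (sku, price, tax_rate, email, region, unit_cost, status — PK (payment_id) and explicit NOT NULL columns excluded).
Total: 5 + 5 + 3 + 7 = 20.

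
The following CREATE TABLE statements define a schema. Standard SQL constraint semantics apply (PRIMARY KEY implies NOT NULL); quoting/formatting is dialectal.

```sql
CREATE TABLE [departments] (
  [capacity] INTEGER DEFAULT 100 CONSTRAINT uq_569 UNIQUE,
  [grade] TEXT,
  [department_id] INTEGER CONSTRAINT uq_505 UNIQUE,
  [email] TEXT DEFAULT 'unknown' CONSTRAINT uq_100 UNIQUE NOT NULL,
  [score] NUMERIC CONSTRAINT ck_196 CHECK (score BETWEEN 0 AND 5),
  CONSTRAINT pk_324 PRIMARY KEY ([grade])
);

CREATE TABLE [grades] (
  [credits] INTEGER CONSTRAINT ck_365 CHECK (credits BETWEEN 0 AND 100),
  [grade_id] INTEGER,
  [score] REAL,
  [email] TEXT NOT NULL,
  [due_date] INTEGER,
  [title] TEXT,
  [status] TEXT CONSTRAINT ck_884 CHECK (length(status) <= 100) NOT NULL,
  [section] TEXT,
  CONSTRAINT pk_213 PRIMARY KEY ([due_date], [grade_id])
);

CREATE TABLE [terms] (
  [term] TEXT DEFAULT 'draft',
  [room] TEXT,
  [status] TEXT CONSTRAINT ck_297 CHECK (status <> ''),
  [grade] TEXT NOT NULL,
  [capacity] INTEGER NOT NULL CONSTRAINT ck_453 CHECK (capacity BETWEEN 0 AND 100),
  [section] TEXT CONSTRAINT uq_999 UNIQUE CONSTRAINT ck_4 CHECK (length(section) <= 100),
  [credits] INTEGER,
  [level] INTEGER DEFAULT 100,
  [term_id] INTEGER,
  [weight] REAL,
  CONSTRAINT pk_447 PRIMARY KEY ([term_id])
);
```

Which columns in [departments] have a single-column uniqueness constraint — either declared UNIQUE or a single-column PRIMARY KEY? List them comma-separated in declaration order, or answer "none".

- capacity: declared UNIQUE → unique.
- grade: single-column PRIMARY KEY → unique.
- department_id: declared UNIQUE → unique.
- email: declared UNIQUE → unique.
- score: no UNIQUE or single-column PK constraint.

capacity, grade, department_id, email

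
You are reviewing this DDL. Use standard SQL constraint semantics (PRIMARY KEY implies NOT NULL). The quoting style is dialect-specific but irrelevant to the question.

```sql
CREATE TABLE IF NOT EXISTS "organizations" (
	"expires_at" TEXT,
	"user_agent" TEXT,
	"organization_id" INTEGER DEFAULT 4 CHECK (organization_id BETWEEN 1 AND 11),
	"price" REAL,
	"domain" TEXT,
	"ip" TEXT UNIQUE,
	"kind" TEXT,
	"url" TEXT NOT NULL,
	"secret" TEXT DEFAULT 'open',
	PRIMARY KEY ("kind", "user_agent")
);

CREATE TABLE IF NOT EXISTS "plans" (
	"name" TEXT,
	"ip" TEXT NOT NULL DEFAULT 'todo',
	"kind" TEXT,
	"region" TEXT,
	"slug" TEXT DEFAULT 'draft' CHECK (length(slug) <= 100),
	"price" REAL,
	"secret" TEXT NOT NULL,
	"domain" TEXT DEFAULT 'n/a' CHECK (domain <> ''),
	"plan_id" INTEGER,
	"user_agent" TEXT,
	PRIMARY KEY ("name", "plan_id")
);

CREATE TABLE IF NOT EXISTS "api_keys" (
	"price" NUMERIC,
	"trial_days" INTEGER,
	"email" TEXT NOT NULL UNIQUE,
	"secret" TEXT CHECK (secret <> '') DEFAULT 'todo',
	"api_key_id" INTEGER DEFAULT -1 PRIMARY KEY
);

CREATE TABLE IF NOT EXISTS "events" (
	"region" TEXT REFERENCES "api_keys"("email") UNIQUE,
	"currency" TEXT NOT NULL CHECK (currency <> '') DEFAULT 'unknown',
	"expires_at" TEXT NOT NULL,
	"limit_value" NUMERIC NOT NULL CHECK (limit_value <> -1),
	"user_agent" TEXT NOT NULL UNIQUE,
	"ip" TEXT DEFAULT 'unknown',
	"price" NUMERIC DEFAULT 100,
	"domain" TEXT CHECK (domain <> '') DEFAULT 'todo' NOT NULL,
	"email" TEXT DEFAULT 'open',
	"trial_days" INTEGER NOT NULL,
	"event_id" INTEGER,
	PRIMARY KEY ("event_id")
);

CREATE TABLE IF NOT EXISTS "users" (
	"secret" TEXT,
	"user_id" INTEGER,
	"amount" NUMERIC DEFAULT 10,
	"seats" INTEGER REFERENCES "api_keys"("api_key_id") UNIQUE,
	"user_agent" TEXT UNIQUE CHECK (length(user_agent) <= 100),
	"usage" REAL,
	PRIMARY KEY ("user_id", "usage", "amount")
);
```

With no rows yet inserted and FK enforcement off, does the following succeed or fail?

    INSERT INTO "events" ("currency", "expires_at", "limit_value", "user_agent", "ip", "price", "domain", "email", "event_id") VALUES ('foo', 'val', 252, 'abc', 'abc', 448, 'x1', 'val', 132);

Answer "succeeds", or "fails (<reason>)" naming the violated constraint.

trial_days is omitted from the column list and has no DEFAULT, so it would receive NULL.
But trial_days is declared NOT NULL.

fails (NOT NULL on trial_days)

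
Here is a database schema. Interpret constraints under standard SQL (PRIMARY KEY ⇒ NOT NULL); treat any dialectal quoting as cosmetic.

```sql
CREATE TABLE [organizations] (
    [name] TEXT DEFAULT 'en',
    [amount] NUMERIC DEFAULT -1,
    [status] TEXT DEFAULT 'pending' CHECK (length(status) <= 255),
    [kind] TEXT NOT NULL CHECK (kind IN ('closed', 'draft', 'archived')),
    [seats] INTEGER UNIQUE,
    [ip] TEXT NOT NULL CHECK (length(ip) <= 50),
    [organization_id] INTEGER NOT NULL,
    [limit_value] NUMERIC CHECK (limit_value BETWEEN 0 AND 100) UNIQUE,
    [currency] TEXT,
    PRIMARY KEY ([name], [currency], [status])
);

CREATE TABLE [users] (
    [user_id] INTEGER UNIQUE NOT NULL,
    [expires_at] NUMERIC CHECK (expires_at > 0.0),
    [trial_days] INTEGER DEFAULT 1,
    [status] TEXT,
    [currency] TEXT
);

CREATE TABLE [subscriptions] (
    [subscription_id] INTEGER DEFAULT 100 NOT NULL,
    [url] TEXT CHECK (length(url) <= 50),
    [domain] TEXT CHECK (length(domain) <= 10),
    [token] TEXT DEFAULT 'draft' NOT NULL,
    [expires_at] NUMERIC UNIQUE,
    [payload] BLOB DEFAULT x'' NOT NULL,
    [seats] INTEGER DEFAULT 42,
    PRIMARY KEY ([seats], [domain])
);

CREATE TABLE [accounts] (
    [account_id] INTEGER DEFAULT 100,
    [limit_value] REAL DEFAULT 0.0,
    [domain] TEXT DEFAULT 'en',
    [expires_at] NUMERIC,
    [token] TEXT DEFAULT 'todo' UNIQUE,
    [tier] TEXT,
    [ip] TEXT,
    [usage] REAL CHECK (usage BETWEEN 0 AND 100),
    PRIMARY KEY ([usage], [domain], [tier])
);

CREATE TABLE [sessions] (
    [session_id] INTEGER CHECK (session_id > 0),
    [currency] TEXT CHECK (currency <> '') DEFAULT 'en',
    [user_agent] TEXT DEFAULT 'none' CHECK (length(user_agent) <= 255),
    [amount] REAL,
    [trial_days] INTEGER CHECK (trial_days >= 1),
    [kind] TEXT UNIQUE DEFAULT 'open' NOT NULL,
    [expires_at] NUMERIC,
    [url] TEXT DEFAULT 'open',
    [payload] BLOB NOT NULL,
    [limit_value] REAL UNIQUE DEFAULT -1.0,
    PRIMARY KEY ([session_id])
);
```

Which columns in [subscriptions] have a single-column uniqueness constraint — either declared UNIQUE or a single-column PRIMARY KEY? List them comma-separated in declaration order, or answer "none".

- subscription_id: no UNIQUE or single-column PK constraint.
- url: no UNIQUE or single-column PK constraint.
- domain: part of a composite PRIMARY KEY — only the tuple is unique, not this column on its own.
- token: no UNIQUE or single-column PK constraint.
- expires_at: declared UNIQUE → unique.
- payload: no UNIQUE or single-column PK constraint.
- seats: part of a composite PRIMARY KEY — only the tuple is unique, not this column on its own.

expires_at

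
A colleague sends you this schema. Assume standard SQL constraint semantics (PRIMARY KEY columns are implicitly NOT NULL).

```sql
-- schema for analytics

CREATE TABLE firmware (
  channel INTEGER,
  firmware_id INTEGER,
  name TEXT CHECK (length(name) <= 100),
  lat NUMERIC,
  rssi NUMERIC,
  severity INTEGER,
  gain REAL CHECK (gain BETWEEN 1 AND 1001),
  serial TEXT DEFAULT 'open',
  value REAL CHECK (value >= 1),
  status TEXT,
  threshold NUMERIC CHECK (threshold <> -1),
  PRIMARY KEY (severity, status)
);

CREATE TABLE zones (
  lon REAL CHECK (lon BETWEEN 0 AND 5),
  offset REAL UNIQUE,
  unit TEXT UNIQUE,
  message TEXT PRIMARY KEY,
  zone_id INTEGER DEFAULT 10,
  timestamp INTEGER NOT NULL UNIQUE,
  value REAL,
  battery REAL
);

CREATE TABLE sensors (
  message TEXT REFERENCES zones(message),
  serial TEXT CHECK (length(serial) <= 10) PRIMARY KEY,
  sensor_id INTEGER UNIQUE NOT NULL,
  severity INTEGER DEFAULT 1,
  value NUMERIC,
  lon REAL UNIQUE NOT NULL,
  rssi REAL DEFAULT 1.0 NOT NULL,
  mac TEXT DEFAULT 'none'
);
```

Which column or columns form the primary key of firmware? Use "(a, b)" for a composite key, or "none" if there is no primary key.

A table-level PRIMARY KEY clause names 2 columns: severity, status.
This is a composite key — the combination is unique, not each column individually.

(severity, status)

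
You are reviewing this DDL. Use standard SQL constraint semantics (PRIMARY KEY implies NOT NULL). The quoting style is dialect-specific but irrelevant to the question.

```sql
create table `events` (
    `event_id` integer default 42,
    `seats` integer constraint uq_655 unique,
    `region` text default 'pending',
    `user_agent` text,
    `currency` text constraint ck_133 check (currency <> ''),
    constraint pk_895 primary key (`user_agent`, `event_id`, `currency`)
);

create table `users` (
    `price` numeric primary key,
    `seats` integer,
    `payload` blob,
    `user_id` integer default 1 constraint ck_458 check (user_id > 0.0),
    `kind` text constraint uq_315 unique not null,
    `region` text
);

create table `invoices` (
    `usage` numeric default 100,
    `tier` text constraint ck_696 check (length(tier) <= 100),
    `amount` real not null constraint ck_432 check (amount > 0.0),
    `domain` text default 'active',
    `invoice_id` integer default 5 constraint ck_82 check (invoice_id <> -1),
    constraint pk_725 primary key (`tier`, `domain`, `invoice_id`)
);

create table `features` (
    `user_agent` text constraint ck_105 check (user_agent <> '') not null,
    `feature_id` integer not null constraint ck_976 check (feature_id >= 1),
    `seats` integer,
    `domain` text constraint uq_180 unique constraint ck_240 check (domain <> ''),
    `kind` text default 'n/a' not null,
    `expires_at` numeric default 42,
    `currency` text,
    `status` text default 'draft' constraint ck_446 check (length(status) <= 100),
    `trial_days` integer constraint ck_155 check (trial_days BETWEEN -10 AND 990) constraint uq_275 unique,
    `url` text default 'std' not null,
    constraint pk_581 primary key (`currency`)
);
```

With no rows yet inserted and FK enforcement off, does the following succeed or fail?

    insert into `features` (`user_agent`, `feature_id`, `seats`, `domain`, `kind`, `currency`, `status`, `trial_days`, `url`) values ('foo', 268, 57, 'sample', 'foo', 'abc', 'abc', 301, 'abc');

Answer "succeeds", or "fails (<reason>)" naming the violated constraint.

NOT NULL columns: currency is supplied; feature_id is supplied; kind is supplied; url is supplied; user_agent is supplied.
CHECK constraints: 'foo' satisfies (user_agent <> ''); 268 satisfies (feature_id >= 1); 'sample' satisfies (domain <> ''); 'abc' satisfies (length(status) <= 100); 301 satisfies (trial_days BETWEEN -10 AND 990).
No constraint is violated.

succeeds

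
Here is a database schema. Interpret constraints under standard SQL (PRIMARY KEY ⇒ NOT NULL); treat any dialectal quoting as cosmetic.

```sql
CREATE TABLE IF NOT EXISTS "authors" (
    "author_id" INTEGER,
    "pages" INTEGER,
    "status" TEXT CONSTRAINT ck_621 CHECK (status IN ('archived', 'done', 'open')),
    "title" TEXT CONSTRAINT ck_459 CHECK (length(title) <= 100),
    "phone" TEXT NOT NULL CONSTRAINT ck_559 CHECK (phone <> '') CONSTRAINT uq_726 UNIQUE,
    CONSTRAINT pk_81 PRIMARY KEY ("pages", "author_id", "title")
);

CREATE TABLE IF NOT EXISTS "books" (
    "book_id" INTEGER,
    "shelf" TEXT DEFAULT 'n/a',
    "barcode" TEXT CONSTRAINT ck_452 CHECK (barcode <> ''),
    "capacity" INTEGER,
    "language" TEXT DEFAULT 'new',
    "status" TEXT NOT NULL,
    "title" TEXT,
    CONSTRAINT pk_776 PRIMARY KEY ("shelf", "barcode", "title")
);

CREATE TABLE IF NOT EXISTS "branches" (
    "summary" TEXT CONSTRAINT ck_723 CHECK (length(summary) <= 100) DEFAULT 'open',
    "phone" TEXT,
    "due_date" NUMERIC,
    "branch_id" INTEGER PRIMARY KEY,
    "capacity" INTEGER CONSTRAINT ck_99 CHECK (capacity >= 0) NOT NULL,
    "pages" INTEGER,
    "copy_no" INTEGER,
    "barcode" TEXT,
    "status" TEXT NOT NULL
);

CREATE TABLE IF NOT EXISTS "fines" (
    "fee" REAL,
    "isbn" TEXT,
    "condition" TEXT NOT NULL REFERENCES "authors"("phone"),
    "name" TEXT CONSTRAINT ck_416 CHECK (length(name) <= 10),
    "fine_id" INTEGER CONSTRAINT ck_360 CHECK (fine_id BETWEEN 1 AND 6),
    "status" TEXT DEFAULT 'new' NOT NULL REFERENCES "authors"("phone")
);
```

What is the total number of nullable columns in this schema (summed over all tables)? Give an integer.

authors: 1 nullable (status — PK (pages, author_id, title) and explicit NOT NULL columns excluded).
books: 3 nullable (book_id, capacity, language — PK (shelf, barcode, title) and explicit NOT NULL columns excluded).
branches: 6 nullable (summary, phone, due_date, pages, copy_no, barcode — PK (branch_id) and explicit NOT NULL columns excluded).
fines: 4 nullable (fee, isbn, name, fine_id — PK none and explicit NOT NULL columns excluded).
Total: 1 + 3 + 6 + 4 = 14.

14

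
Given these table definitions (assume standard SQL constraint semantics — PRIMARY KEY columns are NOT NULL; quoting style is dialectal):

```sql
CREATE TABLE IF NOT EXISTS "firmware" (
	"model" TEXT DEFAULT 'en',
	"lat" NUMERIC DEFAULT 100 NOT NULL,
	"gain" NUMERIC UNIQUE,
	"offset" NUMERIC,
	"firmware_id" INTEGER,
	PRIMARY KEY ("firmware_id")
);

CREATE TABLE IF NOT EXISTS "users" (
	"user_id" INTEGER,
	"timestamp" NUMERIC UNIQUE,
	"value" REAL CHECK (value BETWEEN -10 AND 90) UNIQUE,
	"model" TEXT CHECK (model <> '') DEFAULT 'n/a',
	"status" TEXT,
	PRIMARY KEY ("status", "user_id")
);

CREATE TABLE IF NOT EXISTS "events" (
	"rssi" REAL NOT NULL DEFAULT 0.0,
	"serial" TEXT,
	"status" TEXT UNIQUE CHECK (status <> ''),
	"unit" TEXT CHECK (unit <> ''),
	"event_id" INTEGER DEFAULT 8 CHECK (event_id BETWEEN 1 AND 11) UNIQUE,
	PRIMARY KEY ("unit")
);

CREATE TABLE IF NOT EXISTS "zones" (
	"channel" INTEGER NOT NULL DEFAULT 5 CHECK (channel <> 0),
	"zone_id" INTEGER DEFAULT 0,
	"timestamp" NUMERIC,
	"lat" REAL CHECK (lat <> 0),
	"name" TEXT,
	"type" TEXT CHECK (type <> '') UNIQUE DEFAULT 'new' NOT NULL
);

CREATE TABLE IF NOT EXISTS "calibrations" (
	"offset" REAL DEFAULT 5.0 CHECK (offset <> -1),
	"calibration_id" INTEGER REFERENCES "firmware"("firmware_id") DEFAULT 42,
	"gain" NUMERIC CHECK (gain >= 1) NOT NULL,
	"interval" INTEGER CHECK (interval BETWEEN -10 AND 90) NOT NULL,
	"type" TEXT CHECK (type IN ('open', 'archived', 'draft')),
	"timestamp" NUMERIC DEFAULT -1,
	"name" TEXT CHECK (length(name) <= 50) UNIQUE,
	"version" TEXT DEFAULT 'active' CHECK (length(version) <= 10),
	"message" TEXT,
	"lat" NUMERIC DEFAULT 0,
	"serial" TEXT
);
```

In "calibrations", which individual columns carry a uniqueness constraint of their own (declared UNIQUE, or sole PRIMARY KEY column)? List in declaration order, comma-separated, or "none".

- offset: no UNIQUE or single-column PK constraint.
- calibration_id: no UNIQUE or single-column PK constraint.
- gain: no UNIQUE or single-column PK constraint.
- interval: no UNIQUE or single-column PK constraint.
- type: no UNIQUE or single-column PK constraint.
- timestamp: no UNIQUE or single-column PK constraint.
- name: declared UNIQUE → unique.
- version: no UNIQUE or single-column PK constraint.
- message: no UNIQUE or single-column PK constraint.
- lat: no UNIQUE or single-column PK constraint.
- serial: no UNIQUE or single-column PK constraint.

name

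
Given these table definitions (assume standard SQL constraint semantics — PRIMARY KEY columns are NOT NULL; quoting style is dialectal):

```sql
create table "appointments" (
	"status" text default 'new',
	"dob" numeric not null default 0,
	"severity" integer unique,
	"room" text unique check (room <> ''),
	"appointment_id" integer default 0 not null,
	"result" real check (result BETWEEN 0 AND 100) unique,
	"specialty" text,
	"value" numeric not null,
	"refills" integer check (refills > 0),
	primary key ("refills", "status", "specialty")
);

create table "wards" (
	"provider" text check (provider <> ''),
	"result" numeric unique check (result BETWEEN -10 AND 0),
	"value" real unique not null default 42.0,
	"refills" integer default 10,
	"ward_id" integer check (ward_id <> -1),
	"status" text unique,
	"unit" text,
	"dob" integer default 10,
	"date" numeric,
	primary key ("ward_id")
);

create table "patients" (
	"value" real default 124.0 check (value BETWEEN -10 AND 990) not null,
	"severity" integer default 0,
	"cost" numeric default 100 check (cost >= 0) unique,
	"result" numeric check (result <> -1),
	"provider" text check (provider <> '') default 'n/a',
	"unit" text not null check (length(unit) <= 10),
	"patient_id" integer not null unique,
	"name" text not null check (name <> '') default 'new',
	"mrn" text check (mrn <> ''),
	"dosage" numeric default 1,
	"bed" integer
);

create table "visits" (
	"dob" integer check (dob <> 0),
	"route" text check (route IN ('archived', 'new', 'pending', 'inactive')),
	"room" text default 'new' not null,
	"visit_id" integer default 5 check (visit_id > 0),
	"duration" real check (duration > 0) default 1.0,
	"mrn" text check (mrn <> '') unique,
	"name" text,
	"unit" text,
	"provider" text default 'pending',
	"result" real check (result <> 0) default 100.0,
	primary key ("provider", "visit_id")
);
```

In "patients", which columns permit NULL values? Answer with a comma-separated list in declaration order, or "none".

severity, cost, result, provider, mrn, dosage, bed

- value: declared NOT NULL → not nullable.
- severity: DEFAULT only fills an omitted column; an explicit NULL is still allowed → nullable.
- cost: CHECK does not forbid NULL (a CHECK constraint passes when its expression is NULL) → nullable.
- result: CHECK does not forbid NULL (a CHECK constraint passes when its expression is NULL) → nullable.
- provider: CHECK does not forbid NULL (a CHECK constraint passes when its expression is NULL) → nullable.
- unit: declared NOT NULL → not nullable.
- patient_id: declared NOT NULL → not nullable.
- name: declared NOT NULL → not nullable.
- mrn: CHECK does not forbid NULL (a CHECK constraint passes when its expression is NULL) → nullable.
- dosage: DEFAULT only fills an omitted column; an explicit NULL is still allowed → nullable.
- bed: no NOT NULL constraint applies → nullable.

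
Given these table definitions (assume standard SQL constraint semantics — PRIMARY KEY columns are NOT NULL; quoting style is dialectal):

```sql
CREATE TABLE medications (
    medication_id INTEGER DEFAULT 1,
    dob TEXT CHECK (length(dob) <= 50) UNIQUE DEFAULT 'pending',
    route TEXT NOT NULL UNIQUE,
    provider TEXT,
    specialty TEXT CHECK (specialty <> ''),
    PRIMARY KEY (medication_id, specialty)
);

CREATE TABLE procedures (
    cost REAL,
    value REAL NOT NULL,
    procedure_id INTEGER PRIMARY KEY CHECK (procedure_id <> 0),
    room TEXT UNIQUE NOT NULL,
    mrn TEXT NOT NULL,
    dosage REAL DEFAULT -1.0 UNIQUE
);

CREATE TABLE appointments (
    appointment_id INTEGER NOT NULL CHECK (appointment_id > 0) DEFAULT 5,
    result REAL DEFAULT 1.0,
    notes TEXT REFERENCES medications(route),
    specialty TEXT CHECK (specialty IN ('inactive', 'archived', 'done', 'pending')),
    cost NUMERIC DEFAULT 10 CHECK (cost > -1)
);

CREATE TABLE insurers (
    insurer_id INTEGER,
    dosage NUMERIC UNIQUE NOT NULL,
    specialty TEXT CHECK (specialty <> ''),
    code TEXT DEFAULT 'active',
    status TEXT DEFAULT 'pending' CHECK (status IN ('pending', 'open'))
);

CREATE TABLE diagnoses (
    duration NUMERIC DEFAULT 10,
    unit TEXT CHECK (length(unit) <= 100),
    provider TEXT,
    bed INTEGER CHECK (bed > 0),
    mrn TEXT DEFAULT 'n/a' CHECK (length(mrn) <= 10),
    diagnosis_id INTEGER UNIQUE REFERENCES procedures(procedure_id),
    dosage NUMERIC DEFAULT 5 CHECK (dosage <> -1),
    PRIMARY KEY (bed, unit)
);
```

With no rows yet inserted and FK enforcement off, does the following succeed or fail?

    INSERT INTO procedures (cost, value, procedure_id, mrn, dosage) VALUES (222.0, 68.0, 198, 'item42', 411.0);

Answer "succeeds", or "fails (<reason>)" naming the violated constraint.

room is omitted from the column list and has no DEFAULT, so it would receive NULL.
But room is declared NOT NULL.

fails (NOT NULL on room)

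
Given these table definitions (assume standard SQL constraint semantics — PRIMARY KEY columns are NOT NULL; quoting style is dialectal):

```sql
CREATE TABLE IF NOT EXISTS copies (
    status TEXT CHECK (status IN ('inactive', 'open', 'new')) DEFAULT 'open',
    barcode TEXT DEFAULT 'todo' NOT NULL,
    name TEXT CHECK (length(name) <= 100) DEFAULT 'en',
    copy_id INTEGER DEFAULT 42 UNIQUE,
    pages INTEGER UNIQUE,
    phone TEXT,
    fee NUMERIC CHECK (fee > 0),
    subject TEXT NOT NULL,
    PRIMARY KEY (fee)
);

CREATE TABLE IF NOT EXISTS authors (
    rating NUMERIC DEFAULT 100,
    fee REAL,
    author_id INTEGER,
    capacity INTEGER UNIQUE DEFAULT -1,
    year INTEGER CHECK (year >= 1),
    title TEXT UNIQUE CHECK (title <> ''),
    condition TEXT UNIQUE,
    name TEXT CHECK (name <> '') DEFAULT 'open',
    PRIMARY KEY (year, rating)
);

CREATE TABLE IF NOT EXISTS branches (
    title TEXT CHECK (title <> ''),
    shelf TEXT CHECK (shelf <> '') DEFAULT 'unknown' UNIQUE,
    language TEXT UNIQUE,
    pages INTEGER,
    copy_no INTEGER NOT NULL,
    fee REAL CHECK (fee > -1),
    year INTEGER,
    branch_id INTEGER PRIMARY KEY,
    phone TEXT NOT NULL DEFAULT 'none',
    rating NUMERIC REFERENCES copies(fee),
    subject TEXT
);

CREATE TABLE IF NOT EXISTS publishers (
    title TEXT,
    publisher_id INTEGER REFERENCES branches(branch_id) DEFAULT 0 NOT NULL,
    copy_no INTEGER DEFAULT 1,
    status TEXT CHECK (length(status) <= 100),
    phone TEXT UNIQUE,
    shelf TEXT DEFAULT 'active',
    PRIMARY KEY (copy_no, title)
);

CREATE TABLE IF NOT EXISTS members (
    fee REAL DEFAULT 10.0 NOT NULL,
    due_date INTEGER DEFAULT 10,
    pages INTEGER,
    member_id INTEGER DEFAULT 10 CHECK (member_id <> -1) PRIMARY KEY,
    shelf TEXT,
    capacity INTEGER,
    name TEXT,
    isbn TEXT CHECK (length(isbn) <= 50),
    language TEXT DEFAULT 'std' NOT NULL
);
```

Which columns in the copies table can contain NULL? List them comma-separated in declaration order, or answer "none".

- status: CHECK does not forbid NULL (a CHECK constraint passes when its expression is NULL) → nullable.
- barcode: declared NOT NULL → not nullable.
- name: CHECK does not forbid NULL (a CHECK constraint passes when its expression is NULL) → nullable.
- copy_id: UNIQUE does not imply NOT NULL → nullable.
- pages: UNIQUE does not imply NOT NULL → nullable.
- phone: no NOT NULL constraint applies → nullable.
- fee: part of the PRIMARY KEY, which implies NOT NULL → not nullable.
- subject: declared NOT NULL → not nullable.

status, name, copy_id, pages, phone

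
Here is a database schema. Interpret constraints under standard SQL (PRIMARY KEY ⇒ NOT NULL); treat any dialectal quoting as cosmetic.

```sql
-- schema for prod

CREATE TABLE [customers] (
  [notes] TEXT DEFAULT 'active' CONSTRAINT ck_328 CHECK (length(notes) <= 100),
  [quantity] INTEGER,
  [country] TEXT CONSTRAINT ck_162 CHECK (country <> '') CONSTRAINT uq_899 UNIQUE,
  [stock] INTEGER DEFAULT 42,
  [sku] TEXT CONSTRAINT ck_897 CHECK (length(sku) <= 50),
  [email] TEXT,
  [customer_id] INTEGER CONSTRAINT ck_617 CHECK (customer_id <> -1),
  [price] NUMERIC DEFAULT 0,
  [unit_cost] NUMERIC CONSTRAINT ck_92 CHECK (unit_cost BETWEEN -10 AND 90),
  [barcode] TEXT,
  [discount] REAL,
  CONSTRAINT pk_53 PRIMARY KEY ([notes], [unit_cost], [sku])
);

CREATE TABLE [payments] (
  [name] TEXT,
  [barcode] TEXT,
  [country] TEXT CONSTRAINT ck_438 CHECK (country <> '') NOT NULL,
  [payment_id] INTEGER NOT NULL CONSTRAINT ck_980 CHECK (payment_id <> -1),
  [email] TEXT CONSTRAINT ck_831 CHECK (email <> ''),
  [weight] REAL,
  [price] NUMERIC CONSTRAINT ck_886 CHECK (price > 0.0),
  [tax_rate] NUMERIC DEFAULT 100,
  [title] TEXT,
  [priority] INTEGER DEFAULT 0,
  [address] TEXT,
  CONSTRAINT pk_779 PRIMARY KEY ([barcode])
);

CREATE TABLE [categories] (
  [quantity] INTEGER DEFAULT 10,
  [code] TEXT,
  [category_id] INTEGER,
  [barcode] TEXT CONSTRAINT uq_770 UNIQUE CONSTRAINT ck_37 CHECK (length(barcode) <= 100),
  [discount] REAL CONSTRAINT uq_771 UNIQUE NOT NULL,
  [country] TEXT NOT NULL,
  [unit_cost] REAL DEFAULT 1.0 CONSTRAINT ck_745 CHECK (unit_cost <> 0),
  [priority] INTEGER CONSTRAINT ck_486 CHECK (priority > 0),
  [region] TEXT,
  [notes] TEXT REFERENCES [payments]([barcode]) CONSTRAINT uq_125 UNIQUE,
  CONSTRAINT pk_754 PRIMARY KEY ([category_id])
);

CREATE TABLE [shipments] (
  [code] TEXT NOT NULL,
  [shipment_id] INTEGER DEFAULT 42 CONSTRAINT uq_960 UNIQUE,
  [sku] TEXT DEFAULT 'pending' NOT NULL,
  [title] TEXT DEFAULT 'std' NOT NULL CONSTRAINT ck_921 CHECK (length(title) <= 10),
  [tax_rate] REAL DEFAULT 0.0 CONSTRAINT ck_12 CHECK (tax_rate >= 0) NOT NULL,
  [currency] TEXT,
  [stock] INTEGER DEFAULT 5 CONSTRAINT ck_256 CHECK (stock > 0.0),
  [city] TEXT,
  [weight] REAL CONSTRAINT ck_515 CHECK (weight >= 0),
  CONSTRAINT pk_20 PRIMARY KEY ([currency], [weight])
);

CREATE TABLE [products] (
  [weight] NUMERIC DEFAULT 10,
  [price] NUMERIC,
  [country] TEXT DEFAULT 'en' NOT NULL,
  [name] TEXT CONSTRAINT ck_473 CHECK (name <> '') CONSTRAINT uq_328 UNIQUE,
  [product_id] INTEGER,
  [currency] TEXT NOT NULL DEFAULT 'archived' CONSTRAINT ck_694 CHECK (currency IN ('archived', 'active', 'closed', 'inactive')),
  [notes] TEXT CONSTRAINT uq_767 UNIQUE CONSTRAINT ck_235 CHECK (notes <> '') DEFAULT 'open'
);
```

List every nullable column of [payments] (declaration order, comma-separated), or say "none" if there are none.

- name: no NOT NULL constraint applies → nullable.
- barcode: part of the PRIMARY KEY, which implies NOT NULL → not nullable.
- country: declared NOT NULL → not nullable.
- payment_id: declared NOT NULL → not nullable.
- email: CHECK does not forbid NULL (a CHECK constraint passes when its expression is NULL) → nullable.
- weight: no NOT NULL constraint applies → nullable.
- price: CHECK does not forbid NULL (a CHECK constraint passes when its expression is NULL) → nullable.
- tax_rate: DEFAULT only fills an omitted column; an explicit NULL is still allowed → nullable.
- title: no NOT NULL constraint applies → nullable.
- priority: DEFAULT only fills an omitted column; an explicit NULL is still allowed → nullable.
- address: no NOT NULL constraint applies → nullable.

name, email, weight, price, tax_rate, title, priority, address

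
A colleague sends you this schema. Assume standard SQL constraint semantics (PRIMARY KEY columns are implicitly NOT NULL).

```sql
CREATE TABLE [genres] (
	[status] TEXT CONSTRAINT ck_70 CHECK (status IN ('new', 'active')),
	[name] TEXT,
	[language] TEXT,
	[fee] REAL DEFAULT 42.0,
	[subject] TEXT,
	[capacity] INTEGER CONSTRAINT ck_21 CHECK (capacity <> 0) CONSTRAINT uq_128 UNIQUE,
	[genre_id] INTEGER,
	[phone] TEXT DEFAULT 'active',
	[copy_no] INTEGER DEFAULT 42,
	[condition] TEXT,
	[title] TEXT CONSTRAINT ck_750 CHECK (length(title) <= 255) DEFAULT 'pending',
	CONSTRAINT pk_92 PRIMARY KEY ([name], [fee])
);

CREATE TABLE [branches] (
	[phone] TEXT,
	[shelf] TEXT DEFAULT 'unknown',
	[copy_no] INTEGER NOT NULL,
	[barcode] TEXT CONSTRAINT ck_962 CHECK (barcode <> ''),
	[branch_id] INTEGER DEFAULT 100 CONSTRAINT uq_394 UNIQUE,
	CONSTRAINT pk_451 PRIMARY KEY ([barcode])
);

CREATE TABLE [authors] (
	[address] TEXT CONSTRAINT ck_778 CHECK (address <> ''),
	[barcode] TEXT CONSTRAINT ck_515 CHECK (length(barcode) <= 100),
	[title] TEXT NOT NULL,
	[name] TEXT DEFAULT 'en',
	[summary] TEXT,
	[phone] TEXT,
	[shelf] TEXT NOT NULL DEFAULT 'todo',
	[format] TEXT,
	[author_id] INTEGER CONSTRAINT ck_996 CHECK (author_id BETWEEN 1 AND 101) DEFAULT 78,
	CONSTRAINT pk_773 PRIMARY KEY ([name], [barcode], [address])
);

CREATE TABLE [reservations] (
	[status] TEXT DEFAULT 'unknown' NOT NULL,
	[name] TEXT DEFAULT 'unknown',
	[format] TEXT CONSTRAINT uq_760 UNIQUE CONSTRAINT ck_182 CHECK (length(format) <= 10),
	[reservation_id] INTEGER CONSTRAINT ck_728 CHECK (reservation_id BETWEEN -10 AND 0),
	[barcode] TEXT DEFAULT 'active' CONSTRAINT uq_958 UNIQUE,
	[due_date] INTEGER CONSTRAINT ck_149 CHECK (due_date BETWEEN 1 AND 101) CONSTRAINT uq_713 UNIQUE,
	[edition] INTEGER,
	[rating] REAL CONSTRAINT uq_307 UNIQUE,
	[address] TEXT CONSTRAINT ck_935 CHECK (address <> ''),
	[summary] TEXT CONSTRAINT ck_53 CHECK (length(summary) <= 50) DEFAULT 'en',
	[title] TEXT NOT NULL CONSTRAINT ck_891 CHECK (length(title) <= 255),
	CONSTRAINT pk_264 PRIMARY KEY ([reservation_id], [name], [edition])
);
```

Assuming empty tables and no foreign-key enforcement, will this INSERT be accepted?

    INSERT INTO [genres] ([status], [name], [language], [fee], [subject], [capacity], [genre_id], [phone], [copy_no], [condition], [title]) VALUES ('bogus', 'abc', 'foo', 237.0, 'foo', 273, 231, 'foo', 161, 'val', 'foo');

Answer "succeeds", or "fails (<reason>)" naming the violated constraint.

The value 'bogus' for status violates CHECK (status IN ('new', 'active')).

fails (CHECK on status)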